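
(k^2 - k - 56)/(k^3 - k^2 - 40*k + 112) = (k - 8)/(k^2 - 8*k + 16)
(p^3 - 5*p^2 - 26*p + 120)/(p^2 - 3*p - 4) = (p^2 - p - 30)/(p + 1)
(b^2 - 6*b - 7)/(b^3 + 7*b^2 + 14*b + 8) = (b - 7)/(b^2 + 6*b + 8)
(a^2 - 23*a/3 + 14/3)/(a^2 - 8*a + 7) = (a - 2/3)/(a - 1)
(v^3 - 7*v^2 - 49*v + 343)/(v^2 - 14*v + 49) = v + 7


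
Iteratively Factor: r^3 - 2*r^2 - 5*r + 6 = (r + 2)*(r^2 - 4*r + 3) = (r - 3)*(r + 2)*(r - 1)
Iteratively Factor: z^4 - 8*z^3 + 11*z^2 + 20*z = (z)*(z^3 - 8*z^2 + 11*z + 20) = z*(z - 4)*(z^2 - 4*z - 5) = z*(z - 4)*(z + 1)*(z - 5)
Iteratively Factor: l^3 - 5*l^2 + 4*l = (l)*(l^2 - 5*l + 4) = l*(l - 1)*(l - 4)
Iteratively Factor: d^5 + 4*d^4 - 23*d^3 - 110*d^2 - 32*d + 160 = (d - 5)*(d^4 + 9*d^3 + 22*d^2 - 32) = (d - 5)*(d - 1)*(d^3 + 10*d^2 + 32*d + 32) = (d - 5)*(d - 1)*(d + 4)*(d^2 + 6*d + 8) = (d - 5)*(d - 1)*(d + 2)*(d + 4)*(d + 4)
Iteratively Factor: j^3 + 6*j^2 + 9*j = (j + 3)*(j^2 + 3*j) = j*(j + 3)*(j + 3)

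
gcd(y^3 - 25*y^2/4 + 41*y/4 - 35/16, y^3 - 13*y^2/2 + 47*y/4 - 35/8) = y^2 - 6*y + 35/4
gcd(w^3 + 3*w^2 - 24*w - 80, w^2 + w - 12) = w + 4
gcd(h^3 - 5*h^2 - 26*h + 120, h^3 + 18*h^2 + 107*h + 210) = h + 5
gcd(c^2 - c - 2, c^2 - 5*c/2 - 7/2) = c + 1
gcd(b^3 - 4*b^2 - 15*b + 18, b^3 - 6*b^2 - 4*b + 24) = b - 6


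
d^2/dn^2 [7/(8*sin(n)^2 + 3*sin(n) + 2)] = 7*(-256*sin(n)^4 - 72*sin(n)^3 + 439*sin(n)^2 + 150*sin(n) - 14)/(8*sin(n)^2 + 3*sin(n) + 2)^3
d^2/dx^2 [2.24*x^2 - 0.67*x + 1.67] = 4.48000000000000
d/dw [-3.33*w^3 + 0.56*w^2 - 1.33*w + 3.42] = -9.99*w^2 + 1.12*w - 1.33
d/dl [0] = 0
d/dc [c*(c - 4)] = 2*c - 4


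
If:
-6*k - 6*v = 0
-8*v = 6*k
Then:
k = 0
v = 0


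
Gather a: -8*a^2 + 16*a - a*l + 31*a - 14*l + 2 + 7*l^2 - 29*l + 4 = -8*a^2 + a*(47 - l) + 7*l^2 - 43*l + 6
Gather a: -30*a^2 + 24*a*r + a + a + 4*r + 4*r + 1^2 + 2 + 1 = -30*a^2 + a*(24*r + 2) + 8*r + 4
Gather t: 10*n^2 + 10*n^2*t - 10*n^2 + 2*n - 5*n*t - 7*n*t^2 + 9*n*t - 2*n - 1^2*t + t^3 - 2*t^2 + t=t^3 + t^2*(-7*n - 2) + t*(10*n^2 + 4*n)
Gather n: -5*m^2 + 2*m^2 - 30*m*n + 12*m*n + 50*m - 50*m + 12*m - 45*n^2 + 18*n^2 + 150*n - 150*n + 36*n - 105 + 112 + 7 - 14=-3*m^2 + 12*m - 27*n^2 + n*(36 - 18*m)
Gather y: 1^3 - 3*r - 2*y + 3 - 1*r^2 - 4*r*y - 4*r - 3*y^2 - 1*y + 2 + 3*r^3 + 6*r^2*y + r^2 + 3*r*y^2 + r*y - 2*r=3*r^3 - 9*r + y^2*(3*r - 3) + y*(6*r^2 - 3*r - 3) + 6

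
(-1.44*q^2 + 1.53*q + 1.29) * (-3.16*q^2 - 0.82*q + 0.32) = 4.5504*q^4 - 3.654*q^3 - 5.7918*q^2 - 0.5682*q + 0.4128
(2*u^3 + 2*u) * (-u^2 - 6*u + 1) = -2*u^5 - 12*u^4 - 12*u^2 + 2*u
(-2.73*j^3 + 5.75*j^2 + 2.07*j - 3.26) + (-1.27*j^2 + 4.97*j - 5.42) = -2.73*j^3 + 4.48*j^2 + 7.04*j - 8.68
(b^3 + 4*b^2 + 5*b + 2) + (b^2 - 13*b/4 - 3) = b^3 + 5*b^2 + 7*b/4 - 1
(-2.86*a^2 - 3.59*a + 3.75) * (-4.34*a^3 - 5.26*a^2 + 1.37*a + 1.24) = 12.4124*a^5 + 30.6242*a^4 - 1.3098*a^3 - 28.1897*a^2 + 0.6859*a + 4.65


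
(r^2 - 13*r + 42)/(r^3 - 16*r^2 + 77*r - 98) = (r - 6)/(r^2 - 9*r + 14)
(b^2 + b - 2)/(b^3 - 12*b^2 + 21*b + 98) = (b - 1)/(b^2 - 14*b + 49)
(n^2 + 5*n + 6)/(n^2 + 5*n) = (n^2 + 5*n + 6)/(n*(n + 5))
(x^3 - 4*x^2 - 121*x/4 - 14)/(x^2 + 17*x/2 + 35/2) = (x^2 - 15*x/2 - 4)/(x + 5)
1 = 1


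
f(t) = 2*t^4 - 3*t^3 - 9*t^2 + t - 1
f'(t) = 8*t^3 - 9*t^2 - 18*t + 1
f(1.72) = -23.67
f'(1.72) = -15.88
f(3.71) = 104.54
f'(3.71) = 218.86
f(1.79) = -24.72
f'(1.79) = -14.17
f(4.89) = 581.47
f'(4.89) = 633.21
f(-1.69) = 2.40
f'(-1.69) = -32.90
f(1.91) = -26.21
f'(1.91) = -10.47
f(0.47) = -2.73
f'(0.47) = -8.62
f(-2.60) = 79.68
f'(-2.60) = -153.65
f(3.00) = 2.00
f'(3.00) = 82.00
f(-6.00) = 2909.00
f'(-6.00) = -1943.00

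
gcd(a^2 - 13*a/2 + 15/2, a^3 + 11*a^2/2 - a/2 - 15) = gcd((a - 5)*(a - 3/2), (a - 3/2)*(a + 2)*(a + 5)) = a - 3/2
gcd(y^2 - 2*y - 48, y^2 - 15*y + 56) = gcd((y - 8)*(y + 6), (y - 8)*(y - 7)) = y - 8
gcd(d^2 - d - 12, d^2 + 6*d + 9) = d + 3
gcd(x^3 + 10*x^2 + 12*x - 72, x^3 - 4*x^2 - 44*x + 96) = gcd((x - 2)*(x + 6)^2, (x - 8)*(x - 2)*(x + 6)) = x^2 + 4*x - 12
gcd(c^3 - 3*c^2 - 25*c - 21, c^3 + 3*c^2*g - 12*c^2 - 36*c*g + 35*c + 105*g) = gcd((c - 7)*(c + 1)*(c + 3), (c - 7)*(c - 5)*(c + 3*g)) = c - 7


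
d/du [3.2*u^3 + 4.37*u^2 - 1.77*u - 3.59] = 9.6*u^2 + 8.74*u - 1.77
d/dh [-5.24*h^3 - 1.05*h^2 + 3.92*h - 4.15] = -15.72*h^2 - 2.1*h + 3.92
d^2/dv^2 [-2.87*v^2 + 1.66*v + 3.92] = -5.74000000000000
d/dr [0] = 0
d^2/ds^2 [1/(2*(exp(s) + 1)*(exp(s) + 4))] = (4*exp(3*s) + 15*exp(2*s) + 9*exp(s) - 20)*exp(s)/(2*(exp(6*s) + 15*exp(5*s) + 87*exp(4*s) + 245*exp(3*s) + 348*exp(2*s) + 240*exp(s) + 64))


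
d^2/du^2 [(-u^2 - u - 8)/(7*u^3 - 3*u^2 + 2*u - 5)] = 2*(-49*u^6 - 147*u^5 - 2247*u^4 + 1098*u^3 - 717*u^2 - 651*u + 53)/(343*u^9 - 441*u^8 + 483*u^7 - 1014*u^6 + 768*u^5 - 591*u^4 + 713*u^3 - 285*u^2 + 150*u - 125)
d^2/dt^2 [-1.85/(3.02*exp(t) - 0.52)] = (-16.87274*exp(t) - 2.90524)*exp(t)/(3.02*exp(t) - 0.52)^3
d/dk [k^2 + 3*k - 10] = 2*k + 3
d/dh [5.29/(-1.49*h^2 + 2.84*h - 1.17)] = (15.7642*h - 15.0236)/(1.49*h^2 - 2.84*h + 1.17)^2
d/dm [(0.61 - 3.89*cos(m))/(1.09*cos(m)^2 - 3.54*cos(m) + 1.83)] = (-4.2401*cos(m)^2 + 1.3298*cos(m) + 4.9593)*sin(m)/(1.1881*cos(m)^4 - 7.7172*cos(m)^3 + 16.521*cos(m)^2 - 12.9564*cos(m) + 3.3489)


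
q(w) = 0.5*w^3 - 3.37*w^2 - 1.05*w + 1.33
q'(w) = 1.5*w^2 - 6.74*w - 1.05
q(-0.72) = 0.15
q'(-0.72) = 4.58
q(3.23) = -20.37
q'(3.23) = -7.17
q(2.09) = -11.02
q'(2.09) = -8.58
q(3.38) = -21.41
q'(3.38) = -6.69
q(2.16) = -11.62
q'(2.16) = -8.61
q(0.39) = 0.44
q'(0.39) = -3.45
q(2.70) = -16.23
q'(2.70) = -8.31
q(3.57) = -22.62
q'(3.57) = -5.99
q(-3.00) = -39.35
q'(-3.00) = 32.67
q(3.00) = -18.65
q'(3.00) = -7.77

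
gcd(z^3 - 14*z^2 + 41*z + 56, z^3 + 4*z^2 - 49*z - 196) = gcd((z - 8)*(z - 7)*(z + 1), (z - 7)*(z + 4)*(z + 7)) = z - 7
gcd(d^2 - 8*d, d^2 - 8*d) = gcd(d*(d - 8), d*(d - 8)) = d^2 - 8*d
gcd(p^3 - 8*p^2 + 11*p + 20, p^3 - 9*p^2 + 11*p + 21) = p + 1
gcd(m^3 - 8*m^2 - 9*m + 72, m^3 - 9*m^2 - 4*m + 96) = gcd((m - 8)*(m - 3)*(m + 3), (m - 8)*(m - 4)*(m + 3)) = m^2 - 5*m - 24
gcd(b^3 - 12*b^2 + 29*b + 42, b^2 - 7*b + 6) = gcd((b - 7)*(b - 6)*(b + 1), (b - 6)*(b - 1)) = b - 6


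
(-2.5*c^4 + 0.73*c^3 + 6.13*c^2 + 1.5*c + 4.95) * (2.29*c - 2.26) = -5.725*c^5 + 7.3217*c^4 + 12.3879*c^3 - 10.4188*c^2 + 7.9455*c - 11.187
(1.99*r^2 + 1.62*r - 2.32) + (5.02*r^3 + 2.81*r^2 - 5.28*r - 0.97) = 5.02*r^3 + 4.8*r^2 - 3.66*r - 3.29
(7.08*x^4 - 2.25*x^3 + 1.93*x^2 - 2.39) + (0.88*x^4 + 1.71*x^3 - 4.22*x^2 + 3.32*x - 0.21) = 7.96*x^4 - 0.54*x^3 - 2.29*x^2 + 3.32*x - 2.6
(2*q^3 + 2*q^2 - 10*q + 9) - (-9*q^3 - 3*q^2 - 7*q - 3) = 11*q^3 + 5*q^2 - 3*q + 12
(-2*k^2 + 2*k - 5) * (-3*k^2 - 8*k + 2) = 6*k^4 + 10*k^3 - 5*k^2 + 44*k - 10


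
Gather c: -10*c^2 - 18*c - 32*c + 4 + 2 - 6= -10*c^2 - 50*c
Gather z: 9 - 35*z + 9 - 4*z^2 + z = -4*z^2 - 34*z + 18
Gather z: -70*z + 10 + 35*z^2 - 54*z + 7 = 35*z^2 - 124*z + 17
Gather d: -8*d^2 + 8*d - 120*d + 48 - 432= -8*d^2 - 112*d - 384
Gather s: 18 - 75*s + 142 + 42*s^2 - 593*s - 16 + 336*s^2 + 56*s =378*s^2 - 612*s + 144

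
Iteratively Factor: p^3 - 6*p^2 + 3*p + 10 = (p - 2)*(p^2 - 4*p - 5) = (p - 5)*(p - 2)*(p + 1)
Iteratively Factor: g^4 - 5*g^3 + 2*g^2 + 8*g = (g + 1)*(g^3 - 6*g^2 + 8*g) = (g - 2)*(g + 1)*(g^2 - 4*g) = g*(g - 2)*(g + 1)*(g - 4)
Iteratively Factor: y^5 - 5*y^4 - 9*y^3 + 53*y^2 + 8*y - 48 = (y + 1)*(y^4 - 6*y^3 - 3*y^2 + 56*y - 48) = (y - 4)*(y + 1)*(y^3 - 2*y^2 - 11*y + 12) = (y - 4)*(y + 1)*(y + 3)*(y^2 - 5*y + 4) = (y - 4)*(y - 1)*(y + 1)*(y + 3)*(y - 4)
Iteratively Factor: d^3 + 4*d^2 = (d)*(d^2 + 4*d) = d*(d + 4)*(d)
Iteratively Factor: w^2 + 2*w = (w + 2)*(w)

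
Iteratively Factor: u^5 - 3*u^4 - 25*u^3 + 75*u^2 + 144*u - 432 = (u + 3)*(u^4 - 6*u^3 - 7*u^2 + 96*u - 144) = (u - 4)*(u + 3)*(u^3 - 2*u^2 - 15*u + 36) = (u - 4)*(u - 3)*(u + 3)*(u^2 + u - 12) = (u - 4)*(u - 3)^2*(u + 3)*(u + 4)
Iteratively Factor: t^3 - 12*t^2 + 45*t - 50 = (t - 2)*(t^2 - 10*t + 25) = (t - 5)*(t - 2)*(t - 5)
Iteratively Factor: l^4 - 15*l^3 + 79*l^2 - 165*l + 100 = (l - 5)*(l^3 - 10*l^2 + 29*l - 20) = (l - 5)*(l - 1)*(l^2 - 9*l + 20) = (l - 5)^2*(l - 1)*(l - 4)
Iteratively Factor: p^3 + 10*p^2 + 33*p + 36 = (p + 3)*(p^2 + 7*p + 12) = (p + 3)^2*(p + 4)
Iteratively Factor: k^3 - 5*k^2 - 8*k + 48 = (k - 4)*(k^2 - k - 12) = (k - 4)*(k + 3)*(k - 4)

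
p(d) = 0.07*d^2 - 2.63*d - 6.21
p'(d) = 0.14*d - 2.63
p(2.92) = -13.29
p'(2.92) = -2.22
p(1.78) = -10.67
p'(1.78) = -2.38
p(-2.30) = 0.21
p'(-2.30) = -2.95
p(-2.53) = 0.89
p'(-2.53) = -2.98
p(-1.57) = -1.91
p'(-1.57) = -2.85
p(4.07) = -15.75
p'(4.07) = -2.06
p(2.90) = -13.25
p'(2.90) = -2.22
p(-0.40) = -5.15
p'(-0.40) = -2.69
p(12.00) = -27.69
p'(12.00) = -0.95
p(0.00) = -6.21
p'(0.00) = -2.63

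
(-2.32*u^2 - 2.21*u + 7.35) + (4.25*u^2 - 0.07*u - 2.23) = 1.93*u^2 - 2.28*u + 5.12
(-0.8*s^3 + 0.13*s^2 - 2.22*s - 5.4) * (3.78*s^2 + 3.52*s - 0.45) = -3.024*s^5 - 2.3246*s^4 - 7.574*s^3 - 28.2849*s^2 - 18.009*s + 2.43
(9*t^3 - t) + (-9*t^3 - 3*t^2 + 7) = -3*t^2 - t + 7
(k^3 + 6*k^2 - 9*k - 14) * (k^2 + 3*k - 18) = k^5 + 9*k^4 - 9*k^3 - 149*k^2 + 120*k + 252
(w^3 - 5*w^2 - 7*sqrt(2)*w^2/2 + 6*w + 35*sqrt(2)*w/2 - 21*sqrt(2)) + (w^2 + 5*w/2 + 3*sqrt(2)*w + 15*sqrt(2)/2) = w^3 - 7*sqrt(2)*w^2/2 - 4*w^2 + 17*w/2 + 41*sqrt(2)*w/2 - 27*sqrt(2)/2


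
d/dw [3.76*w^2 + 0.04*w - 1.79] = 7.52*w + 0.04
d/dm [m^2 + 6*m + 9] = 2*m + 6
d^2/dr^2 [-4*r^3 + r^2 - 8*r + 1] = 2 - 24*r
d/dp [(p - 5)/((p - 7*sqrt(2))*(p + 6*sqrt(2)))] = (-p^2 + 10*p - 84 - 5*sqrt(2))/(p^4 - 2*sqrt(2)*p^3 - 166*p^2 + 168*sqrt(2)*p + 7056)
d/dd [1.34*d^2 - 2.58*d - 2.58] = 2.68*d - 2.58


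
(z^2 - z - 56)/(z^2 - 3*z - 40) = (z + 7)/(z + 5)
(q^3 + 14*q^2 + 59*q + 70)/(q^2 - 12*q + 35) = (q^3 + 14*q^2 + 59*q + 70)/(q^2 - 12*q + 35)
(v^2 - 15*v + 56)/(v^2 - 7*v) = (v - 8)/v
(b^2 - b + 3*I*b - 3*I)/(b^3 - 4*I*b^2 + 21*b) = (b - 1)/(b*(b - 7*I))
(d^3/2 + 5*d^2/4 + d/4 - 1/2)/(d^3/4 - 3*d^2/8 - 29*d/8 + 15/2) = 2*(2*d^3 + 5*d^2 + d - 2)/(2*d^3 - 3*d^2 - 29*d + 60)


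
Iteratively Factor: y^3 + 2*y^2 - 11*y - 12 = (y - 3)*(y^2 + 5*y + 4) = (y - 3)*(y + 1)*(y + 4)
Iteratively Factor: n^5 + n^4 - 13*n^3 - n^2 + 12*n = (n - 3)*(n^4 + 4*n^3 - n^2 - 4*n) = (n - 3)*(n + 4)*(n^3 - n) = (n - 3)*(n - 1)*(n + 4)*(n^2 + n) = n*(n - 3)*(n - 1)*(n + 4)*(n + 1)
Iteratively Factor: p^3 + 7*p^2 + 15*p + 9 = (p + 1)*(p^2 + 6*p + 9) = (p + 1)*(p + 3)*(p + 3)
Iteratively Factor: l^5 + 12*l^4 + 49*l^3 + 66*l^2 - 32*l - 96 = (l + 4)*(l^4 + 8*l^3 + 17*l^2 - 2*l - 24) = (l - 1)*(l + 4)*(l^3 + 9*l^2 + 26*l + 24) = (l - 1)*(l + 2)*(l + 4)*(l^2 + 7*l + 12) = (l - 1)*(l + 2)*(l + 3)*(l + 4)*(l + 4)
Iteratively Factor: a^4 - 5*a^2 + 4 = (a - 1)*(a^3 + a^2 - 4*a - 4) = (a - 1)*(a + 2)*(a^2 - a - 2) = (a - 2)*(a - 1)*(a + 2)*(a + 1)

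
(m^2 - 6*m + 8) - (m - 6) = m^2 - 7*m + 14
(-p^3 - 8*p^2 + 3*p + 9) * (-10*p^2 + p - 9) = 10*p^5 + 79*p^4 - 29*p^3 - 15*p^2 - 18*p - 81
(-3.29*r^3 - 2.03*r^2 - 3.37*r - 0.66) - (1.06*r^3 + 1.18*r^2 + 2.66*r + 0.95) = -4.35*r^3 - 3.21*r^2 - 6.03*r - 1.61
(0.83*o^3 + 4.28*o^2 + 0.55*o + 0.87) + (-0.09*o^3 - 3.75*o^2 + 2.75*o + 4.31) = 0.74*o^3 + 0.53*o^2 + 3.3*o + 5.18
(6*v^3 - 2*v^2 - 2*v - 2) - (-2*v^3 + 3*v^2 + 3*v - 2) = 8*v^3 - 5*v^2 - 5*v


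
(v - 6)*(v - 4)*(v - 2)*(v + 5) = v^4 - 7*v^3 - 16*v^2 + 172*v - 240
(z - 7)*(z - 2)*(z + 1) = z^3 - 8*z^2 + 5*z + 14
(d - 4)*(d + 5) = d^2 + d - 20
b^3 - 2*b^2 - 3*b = b*(b - 3)*(b + 1)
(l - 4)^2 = l^2 - 8*l + 16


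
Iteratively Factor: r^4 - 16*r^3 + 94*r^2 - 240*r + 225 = (r - 3)*(r^3 - 13*r^2 + 55*r - 75) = (r - 5)*(r - 3)*(r^2 - 8*r + 15) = (r - 5)^2*(r - 3)*(r - 3)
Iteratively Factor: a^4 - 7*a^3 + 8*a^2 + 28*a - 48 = (a + 2)*(a^3 - 9*a^2 + 26*a - 24) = (a - 2)*(a + 2)*(a^2 - 7*a + 12) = (a - 3)*(a - 2)*(a + 2)*(a - 4)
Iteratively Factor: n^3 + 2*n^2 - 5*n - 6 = (n + 3)*(n^2 - n - 2) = (n + 1)*(n + 3)*(n - 2)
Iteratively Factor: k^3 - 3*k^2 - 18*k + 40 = (k - 5)*(k^2 + 2*k - 8) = (k - 5)*(k - 2)*(k + 4)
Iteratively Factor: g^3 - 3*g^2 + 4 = (g - 2)*(g^2 - g - 2) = (g - 2)^2*(g + 1)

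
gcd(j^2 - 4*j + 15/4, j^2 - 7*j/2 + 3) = j - 3/2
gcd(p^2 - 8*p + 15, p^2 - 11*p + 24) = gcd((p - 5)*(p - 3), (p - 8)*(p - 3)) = p - 3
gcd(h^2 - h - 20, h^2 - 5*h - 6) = 1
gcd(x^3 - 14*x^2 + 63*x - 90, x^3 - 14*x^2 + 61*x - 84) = x - 3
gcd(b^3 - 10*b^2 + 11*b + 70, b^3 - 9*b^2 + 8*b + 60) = b^2 - 3*b - 10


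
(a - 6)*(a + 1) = a^2 - 5*a - 6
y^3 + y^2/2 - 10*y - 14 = (y - 7/2)*(y + 2)^2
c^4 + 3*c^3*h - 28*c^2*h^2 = c^2*(c - 4*h)*(c + 7*h)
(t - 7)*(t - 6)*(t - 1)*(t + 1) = t^4 - 13*t^3 + 41*t^2 + 13*t - 42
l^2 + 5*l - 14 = (l - 2)*(l + 7)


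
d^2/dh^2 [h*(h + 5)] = 2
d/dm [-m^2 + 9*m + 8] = 9 - 2*m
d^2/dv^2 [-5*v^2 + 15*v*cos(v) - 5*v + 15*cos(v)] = -15*v*cos(v) - 30*sin(v) - 15*cos(v) - 10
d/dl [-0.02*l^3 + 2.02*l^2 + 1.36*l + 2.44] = -0.06*l^2 + 4.04*l + 1.36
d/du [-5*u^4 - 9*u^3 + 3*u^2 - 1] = u*(-20*u^2 - 27*u + 6)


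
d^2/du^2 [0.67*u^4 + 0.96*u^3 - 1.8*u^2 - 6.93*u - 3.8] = 8.04*u^2 + 5.76*u - 3.6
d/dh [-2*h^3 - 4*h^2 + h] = -6*h^2 - 8*h + 1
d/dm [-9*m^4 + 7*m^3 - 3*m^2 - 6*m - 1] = -36*m^3 + 21*m^2 - 6*m - 6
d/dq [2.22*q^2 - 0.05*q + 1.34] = 4.44*q - 0.05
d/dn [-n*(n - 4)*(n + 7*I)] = -3*n^2 + n*(8 - 14*I) + 28*I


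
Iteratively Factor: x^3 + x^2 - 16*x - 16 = (x - 4)*(x^2 + 5*x + 4) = (x - 4)*(x + 1)*(x + 4)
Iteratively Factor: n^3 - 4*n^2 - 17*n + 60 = (n - 3)*(n^2 - n - 20) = (n - 3)*(n + 4)*(n - 5)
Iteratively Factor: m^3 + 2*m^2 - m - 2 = (m + 1)*(m^2 + m - 2) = (m - 1)*(m + 1)*(m + 2)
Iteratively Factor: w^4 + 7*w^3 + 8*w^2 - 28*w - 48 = (w - 2)*(w^3 + 9*w^2 + 26*w + 24) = (w - 2)*(w + 3)*(w^2 + 6*w + 8) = (w - 2)*(w + 2)*(w + 3)*(w + 4)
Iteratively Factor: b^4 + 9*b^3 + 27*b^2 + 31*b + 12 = (b + 3)*(b^3 + 6*b^2 + 9*b + 4) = (b + 3)*(b + 4)*(b^2 + 2*b + 1) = (b + 1)*(b + 3)*(b + 4)*(b + 1)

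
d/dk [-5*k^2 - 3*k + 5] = -10*k - 3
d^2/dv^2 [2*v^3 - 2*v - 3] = 12*v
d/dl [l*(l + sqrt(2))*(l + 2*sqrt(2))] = 3*l^2 + 6*sqrt(2)*l + 4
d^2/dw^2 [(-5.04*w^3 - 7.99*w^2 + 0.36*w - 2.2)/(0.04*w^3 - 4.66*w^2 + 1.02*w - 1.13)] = (-1.90448*w^6 + 1.23724799999991*w^5 - 1.22260800000004*w^4 - 16.2530399999999*w^3 + 0.307860000000005*w^2 + 12.158016*w - 0.983229999999994)/(6.4e-5*w^9 - 0.022368*w^8 + 2.610768*w^7 - 102.340888*w^6 + 67.838376*w^5 - 88.4373*w^4 + 33.441132*w^3 - 21.378018*w^2 + 3.907314*w - 1.442897)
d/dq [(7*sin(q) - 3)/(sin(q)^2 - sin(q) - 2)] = (-7*sin(q)^2 + 6*sin(q) - 17)*cos(q)/(sin(q) + cos(q)^2 + 1)^2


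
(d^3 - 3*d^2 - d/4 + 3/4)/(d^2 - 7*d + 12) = (d^2 - 1/4)/(d - 4)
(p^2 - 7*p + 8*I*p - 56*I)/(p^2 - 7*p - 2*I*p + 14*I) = (p + 8*I)/(p - 2*I)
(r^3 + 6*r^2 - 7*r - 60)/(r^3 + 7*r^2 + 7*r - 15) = (r^2 + r - 12)/(r^2 + 2*r - 3)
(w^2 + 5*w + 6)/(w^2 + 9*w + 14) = (w + 3)/(w + 7)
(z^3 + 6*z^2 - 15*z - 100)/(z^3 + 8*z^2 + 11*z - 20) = (z^2 + z - 20)/(z^2 + 3*z - 4)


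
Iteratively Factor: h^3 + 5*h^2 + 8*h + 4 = (h + 2)*(h^2 + 3*h + 2) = (h + 2)^2*(h + 1)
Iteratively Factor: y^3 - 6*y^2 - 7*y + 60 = (y - 4)*(y^2 - 2*y - 15) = (y - 4)*(y + 3)*(y - 5)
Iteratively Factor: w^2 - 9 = (w - 3)*(w + 3)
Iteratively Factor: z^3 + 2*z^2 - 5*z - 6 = (z + 1)*(z^2 + z - 6) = (z + 1)*(z + 3)*(z - 2)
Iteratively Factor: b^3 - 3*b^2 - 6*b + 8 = (b - 4)*(b^2 + b - 2) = (b - 4)*(b - 1)*(b + 2)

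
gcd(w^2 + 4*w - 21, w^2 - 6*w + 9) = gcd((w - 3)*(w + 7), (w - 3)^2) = w - 3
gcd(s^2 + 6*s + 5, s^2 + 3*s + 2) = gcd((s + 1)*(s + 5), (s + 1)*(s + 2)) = s + 1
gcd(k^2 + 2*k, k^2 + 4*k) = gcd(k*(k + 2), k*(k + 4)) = k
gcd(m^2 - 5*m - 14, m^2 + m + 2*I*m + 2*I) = 1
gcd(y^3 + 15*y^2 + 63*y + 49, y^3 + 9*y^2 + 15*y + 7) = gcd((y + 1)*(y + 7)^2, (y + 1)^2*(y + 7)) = y^2 + 8*y + 7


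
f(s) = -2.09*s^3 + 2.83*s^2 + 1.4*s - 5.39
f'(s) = -6.27*s^2 + 5.66*s + 1.4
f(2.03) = -8.37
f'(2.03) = -12.95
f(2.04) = -8.50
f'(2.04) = -13.15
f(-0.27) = -5.52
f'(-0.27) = -0.59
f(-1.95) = 18.14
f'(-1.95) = -33.48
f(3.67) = -65.45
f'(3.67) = -62.28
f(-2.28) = 30.90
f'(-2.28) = -44.10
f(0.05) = -5.31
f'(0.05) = 1.67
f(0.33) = -4.69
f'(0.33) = 2.58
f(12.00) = -3192.59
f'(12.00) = -833.56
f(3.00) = -32.15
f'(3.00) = -38.05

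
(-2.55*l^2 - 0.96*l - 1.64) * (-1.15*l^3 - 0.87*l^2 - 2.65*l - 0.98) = 2.9325*l^5 + 3.3225*l^4 + 9.4787*l^3 + 6.4698*l^2 + 5.2868*l + 1.6072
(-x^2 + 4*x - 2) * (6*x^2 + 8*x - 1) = -6*x^4 + 16*x^3 + 21*x^2 - 20*x + 2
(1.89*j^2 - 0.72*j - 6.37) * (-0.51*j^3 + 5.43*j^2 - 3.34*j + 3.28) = -0.9639*j^5 + 10.6299*j^4 - 6.9735*j^3 - 25.9851*j^2 + 18.9142*j - 20.8936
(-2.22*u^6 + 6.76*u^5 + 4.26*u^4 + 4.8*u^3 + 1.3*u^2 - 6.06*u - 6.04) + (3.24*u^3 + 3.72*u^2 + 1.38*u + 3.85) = -2.22*u^6 + 6.76*u^5 + 4.26*u^4 + 8.04*u^3 + 5.02*u^2 - 4.68*u - 2.19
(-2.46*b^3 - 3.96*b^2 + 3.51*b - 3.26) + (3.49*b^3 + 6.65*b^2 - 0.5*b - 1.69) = 1.03*b^3 + 2.69*b^2 + 3.01*b - 4.95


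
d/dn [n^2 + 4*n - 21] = 2*n + 4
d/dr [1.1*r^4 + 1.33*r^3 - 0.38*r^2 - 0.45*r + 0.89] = 4.4*r^3 + 3.99*r^2 - 0.76*r - 0.45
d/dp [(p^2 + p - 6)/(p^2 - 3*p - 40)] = 2*(-2*p^2 - 34*p - 29)/(p^4 - 6*p^3 - 71*p^2 + 240*p + 1600)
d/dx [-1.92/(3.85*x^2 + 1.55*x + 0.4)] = (14.784*x + 2.976)/(3.85*x^2 + 1.55*x + 0.4)^2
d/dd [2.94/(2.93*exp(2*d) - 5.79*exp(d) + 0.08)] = (17.0226 - 17.2284*exp(d))*exp(d)/(2.93*exp(2*d) - 5.79*exp(d) + 0.08)^2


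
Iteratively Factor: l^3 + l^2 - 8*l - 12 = (l + 2)*(l^2 - l - 6) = (l + 2)^2*(l - 3)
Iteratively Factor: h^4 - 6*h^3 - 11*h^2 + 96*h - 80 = (h - 4)*(h^3 - 2*h^2 - 19*h + 20) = (h - 4)*(h - 1)*(h^2 - h - 20) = (h - 4)*(h - 1)*(h + 4)*(h - 5)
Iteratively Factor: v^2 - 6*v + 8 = (v - 4)*(v - 2)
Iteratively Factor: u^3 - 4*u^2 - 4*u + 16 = (u + 2)*(u^2 - 6*u + 8) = (u - 2)*(u + 2)*(u - 4)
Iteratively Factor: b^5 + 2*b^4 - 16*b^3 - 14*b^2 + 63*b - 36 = (b - 3)*(b^4 + 5*b^3 - b^2 - 17*b + 12) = (b - 3)*(b + 4)*(b^3 + b^2 - 5*b + 3) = (b - 3)*(b - 1)*(b + 4)*(b^2 + 2*b - 3) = (b - 3)*(b - 1)^2*(b + 4)*(b + 3)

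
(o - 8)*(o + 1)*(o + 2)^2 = o^4 - 3*o^3 - 32*o^2 - 60*o - 32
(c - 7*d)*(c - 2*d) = c^2 - 9*c*d + 14*d^2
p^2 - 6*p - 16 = (p - 8)*(p + 2)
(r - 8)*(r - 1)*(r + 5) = r^3 - 4*r^2 - 37*r + 40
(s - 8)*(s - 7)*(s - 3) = s^3 - 18*s^2 + 101*s - 168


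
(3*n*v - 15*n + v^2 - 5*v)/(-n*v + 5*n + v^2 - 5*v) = (3*n + v)/(-n + v)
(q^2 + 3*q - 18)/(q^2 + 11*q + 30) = (q - 3)/(q + 5)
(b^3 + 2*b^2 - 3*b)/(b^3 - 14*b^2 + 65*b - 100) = b*(b^2 + 2*b - 3)/(b^3 - 14*b^2 + 65*b - 100)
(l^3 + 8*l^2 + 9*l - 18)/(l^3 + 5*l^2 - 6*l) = (l + 3)/l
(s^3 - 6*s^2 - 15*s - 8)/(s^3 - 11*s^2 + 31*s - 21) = (s^3 - 6*s^2 - 15*s - 8)/(s^3 - 11*s^2 + 31*s - 21)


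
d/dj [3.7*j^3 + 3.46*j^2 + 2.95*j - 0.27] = 11.1*j^2 + 6.92*j + 2.95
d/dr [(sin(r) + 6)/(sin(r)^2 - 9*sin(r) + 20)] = (-12*sin(r) + cos(r)^2 + 73)*cos(r)/(sin(r)^2 - 9*sin(r) + 20)^2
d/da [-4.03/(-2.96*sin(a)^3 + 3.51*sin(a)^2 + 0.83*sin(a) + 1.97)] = (-35.7864*sin(a)^2 + 28.2906*sin(a) + 3.3449)*cos(a)/(-2.96*sin(a)^3 + 3.51*sin(a)^2 + 0.83*sin(a) + 1.97)^2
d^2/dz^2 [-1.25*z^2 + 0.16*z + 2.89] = -2.50000000000000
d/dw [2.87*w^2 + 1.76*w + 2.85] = 5.74*w + 1.76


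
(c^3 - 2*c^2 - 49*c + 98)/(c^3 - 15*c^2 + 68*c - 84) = (c + 7)/(c - 6)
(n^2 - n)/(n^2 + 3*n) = (n - 1)/(n + 3)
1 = 1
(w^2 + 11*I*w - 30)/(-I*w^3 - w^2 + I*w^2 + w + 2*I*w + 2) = (w^2 + 11*I*w - 30)/(-I*w^3 - w^2 + I*w^2 + w + 2*I*w + 2)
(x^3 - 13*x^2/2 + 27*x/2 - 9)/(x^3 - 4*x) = (2*x^2 - 9*x + 9)/(2*x*(x + 2))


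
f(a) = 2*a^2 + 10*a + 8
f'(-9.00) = -26.00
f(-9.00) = 80.00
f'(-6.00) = -14.00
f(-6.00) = 20.00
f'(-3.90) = -5.60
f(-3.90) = -0.58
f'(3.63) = 24.52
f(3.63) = 70.65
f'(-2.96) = -1.84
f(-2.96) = -4.08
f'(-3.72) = -4.88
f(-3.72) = -1.52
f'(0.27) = 11.08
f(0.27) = 10.85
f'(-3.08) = -2.32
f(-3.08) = -3.83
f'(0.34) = 11.36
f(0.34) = 11.63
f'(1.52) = 16.08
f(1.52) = 27.82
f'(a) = 4*a + 10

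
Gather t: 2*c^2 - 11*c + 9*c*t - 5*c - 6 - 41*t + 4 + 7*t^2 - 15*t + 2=2*c^2 - 16*c + 7*t^2 + t*(9*c - 56)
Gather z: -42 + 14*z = 14*z - 42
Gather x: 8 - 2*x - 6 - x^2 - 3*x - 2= -x^2 - 5*x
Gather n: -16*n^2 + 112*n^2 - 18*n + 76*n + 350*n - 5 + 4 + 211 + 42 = 96*n^2 + 408*n + 252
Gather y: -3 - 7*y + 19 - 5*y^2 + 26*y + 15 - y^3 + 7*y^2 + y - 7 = -y^3 + 2*y^2 + 20*y + 24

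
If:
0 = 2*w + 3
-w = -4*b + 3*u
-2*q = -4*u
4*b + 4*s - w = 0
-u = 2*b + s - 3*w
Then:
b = -111/56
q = -30/7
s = 45/28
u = -15/7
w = -3/2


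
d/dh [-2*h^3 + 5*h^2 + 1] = 2*h*(5 - 3*h)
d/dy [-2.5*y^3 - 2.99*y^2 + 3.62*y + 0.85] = -7.5*y^2 - 5.98*y + 3.62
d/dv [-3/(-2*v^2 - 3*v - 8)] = 3*(-4*v - 3)/(2*v^2 + 3*v + 8)^2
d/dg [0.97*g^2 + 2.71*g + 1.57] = 1.94*g + 2.71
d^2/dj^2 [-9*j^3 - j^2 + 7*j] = -54*j - 2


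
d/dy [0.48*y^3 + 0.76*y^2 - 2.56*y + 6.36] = 1.44*y^2 + 1.52*y - 2.56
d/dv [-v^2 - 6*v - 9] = -2*v - 6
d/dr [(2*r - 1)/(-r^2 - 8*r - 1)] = 2*(r^2 - r - 5)/(r^4 + 16*r^3 + 66*r^2 + 16*r + 1)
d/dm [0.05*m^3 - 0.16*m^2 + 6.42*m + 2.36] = 0.15*m^2 - 0.32*m + 6.42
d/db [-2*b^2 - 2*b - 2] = -4*b - 2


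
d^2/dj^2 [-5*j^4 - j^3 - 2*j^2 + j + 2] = -60*j^2 - 6*j - 4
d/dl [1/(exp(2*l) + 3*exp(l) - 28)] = (-2*exp(l) - 3)*exp(l)/(exp(2*l) + 3*exp(l) - 28)^2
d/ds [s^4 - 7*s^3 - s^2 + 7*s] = 4*s^3 - 21*s^2 - 2*s + 7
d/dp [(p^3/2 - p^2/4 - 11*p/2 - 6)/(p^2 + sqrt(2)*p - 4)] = ((2*p + sqrt(2))*(-2*p^3 + p^2 + 22*p + 24) + 2*(p^2 + sqrt(2)*p - 4)*(3*p^2 - p - 11))/(4*(p^2 + sqrt(2)*p - 4)^2)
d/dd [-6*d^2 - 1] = -12*d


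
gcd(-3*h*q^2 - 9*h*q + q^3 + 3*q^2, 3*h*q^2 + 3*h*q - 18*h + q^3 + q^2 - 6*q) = q + 3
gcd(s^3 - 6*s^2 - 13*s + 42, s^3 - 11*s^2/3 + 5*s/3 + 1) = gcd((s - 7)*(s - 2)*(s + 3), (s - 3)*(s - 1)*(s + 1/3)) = 1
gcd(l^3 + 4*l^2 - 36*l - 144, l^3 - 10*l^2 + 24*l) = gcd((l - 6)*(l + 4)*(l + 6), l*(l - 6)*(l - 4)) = l - 6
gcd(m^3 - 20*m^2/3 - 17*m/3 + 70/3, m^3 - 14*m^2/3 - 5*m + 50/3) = m^2 + m/3 - 10/3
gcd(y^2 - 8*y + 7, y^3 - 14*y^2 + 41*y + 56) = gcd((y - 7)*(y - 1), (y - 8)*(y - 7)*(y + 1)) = y - 7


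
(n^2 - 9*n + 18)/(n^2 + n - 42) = (n - 3)/(n + 7)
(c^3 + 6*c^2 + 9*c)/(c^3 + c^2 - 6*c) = (c + 3)/(c - 2)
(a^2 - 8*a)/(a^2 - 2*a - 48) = a/(a + 6)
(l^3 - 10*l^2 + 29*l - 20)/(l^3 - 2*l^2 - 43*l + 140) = (l - 1)/(l + 7)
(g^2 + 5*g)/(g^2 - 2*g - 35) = g/(g - 7)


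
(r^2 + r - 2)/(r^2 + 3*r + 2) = (r - 1)/(r + 1)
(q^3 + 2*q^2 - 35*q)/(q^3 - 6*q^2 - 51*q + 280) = q/(q - 8)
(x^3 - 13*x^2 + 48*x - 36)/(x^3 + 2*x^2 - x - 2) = (x^2 - 12*x + 36)/(x^2 + 3*x + 2)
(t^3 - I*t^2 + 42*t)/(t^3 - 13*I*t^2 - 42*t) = (t + 6*I)/(t - 6*I)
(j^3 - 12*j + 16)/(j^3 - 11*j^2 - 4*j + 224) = (j^2 - 4*j + 4)/(j^2 - 15*j + 56)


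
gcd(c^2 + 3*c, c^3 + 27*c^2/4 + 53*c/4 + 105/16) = 1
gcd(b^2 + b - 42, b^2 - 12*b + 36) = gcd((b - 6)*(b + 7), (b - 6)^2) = b - 6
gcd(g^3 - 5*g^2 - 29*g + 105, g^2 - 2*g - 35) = g^2 - 2*g - 35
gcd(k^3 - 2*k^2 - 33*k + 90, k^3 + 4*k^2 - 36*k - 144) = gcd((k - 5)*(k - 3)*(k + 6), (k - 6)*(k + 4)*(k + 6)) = k + 6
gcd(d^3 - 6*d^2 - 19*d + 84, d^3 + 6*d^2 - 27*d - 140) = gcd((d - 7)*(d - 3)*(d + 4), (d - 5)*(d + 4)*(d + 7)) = d + 4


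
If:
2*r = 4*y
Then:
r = 2*y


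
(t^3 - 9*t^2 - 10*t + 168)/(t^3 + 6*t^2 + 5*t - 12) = (t^2 - 13*t + 42)/(t^2 + 2*t - 3)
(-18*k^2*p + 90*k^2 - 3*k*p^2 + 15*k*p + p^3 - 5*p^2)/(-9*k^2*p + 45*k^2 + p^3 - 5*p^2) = (-6*k + p)/(-3*k + p)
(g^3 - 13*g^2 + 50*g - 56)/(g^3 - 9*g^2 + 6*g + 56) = (g - 2)/(g + 2)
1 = 1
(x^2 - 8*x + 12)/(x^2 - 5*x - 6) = (x - 2)/(x + 1)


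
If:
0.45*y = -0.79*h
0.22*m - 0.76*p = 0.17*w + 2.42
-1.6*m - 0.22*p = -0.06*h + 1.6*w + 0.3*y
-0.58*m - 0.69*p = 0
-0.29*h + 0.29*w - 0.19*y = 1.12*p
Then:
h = -8.55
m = 1.87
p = -1.57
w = -4.79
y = 15.00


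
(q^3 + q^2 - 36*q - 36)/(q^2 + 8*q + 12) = (q^2 - 5*q - 6)/(q + 2)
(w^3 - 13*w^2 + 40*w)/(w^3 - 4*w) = (w^2 - 13*w + 40)/(w^2 - 4)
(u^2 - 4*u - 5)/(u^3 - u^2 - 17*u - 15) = 1/(u + 3)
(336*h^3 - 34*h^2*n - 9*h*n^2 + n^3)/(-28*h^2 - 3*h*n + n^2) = (-48*h^2 - 2*h*n + n^2)/(4*h + n)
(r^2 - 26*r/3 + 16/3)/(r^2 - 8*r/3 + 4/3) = (r - 8)/(r - 2)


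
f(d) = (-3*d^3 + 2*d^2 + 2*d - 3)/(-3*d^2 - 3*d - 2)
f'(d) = (6*d + 3)*(-3*d^3 + 2*d^2 + 2*d - 3)/(-3*d^2 - 3*d - 2)^2 + (-9*d^2 + 4*d + 2)/(-3*d^2 - 3*d - 2) = (9*d^4 + 18*d^3 + 18*d^2 - 26*d - 13)/(9*d^4 + 18*d^3 + 21*d^2 + 12*d + 4)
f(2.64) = 1.26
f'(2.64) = 0.85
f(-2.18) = -3.42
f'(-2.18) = 1.55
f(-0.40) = 2.57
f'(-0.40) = -0.39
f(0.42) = 0.54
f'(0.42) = -1.33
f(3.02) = 1.60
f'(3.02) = 0.89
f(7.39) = 5.80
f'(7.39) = 0.99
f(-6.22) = -7.89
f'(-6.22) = 1.01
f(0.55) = 0.39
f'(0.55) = -0.87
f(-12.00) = -13.68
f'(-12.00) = 1.00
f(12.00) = 10.37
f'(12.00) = 1.00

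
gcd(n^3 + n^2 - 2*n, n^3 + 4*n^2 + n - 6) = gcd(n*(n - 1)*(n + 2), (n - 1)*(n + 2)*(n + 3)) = n^2 + n - 2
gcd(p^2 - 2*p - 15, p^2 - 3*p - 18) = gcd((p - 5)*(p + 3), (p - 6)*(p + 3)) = p + 3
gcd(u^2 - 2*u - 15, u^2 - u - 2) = 1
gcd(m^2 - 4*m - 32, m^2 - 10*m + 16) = m - 8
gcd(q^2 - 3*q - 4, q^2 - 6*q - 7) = q + 1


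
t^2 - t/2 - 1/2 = (t - 1)*(t + 1/2)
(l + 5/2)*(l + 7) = l^2 + 19*l/2 + 35/2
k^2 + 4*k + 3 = (k + 1)*(k + 3)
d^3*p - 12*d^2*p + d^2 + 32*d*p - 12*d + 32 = (d - 8)*(d - 4)*(d*p + 1)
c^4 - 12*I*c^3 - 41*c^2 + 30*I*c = c*(c - 6*I)*(c - 5*I)*(c - I)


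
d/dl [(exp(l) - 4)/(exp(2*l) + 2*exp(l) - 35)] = (-2*(exp(l) - 4)*(exp(l) + 1) + exp(2*l) + 2*exp(l) - 35)*exp(l)/(exp(2*l) + 2*exp(l) - 35)^2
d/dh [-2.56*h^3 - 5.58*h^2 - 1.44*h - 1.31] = -7.68*h^2 - 11.16*h - 1.44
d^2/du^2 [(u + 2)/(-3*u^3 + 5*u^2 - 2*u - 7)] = 2*(-(u + 2)*(9*u^2 - 10*u + 2)^2 + (9*u^2 - 10*u + (u + 2)*(9*u - 5) + 2)*(3*u^3 - 5*u^2 + 2*u + 7))/(3*u^3 - 5*u^2 + 2*u + 7)^3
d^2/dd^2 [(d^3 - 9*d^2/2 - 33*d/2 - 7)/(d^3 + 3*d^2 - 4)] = 3*(-5*d^3 - 3*d^2 - 33*d - 13)/(d^6 + 3*d^5 - 3*d^4 - 11*d^3 + 6*d^2 + 12*d - 8)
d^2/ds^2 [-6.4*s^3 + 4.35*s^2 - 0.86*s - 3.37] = 8.7 - 38.4*s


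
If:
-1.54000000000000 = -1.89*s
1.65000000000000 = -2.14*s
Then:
No Solution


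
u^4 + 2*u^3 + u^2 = u^2*(u + 1)^2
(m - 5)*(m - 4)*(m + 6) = m^3 - 3*m^2 - 34*m + 120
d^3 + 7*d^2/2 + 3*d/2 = d*(d + 1/2)*(d + 3)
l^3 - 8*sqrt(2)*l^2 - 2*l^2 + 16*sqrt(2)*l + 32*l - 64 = (l - 2)*(l - 4*sqrt(2))^2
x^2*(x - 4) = x^3 - 4*x^2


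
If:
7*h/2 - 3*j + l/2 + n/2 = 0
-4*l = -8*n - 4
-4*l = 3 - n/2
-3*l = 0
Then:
No Solution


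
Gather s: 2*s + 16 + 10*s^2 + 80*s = 10*s^2 + 82*s + 16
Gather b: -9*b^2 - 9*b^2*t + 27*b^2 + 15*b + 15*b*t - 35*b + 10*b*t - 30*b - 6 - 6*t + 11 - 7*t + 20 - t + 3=b^2*(18 - 9*t) + b*(25*t - 50) - 14*t + 28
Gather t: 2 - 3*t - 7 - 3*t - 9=-6*t - 14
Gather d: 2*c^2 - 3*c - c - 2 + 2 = 2*c^2 - 4*c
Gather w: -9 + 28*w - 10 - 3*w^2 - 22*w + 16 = -3*w^2 + 6*w - 3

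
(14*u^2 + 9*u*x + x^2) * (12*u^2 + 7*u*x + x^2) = 168*u^4 + 206*u^3*x + 89*u^2*x^2 + 16*u*x^3 + x^4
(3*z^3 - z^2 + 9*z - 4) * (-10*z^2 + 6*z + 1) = -30*z^5 + 28*z^4 - 93*z^3 + 93*z^2 - 15*z - 4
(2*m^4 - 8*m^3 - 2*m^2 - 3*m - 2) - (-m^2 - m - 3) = 2*m^4 - 8*m^3 - m^2 - 2*m + 1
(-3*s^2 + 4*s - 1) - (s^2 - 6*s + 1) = -4*s^2 + 10*s - 2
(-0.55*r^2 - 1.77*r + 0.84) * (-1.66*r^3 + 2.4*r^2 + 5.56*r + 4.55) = 0.913*r^5 + 1.6182*r^4 - 8.7004*r^3 - 10.3277*r^2 - 3.3831*r + 3.822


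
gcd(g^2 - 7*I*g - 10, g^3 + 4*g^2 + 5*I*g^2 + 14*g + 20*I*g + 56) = g - 2*I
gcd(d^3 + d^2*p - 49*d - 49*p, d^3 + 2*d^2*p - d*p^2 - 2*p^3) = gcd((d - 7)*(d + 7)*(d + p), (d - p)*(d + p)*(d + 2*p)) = d + p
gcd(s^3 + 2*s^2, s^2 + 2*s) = s^2 + 2*s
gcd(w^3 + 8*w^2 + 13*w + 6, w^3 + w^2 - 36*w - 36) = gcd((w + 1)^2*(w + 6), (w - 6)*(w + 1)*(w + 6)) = w^2 + 7*w + 6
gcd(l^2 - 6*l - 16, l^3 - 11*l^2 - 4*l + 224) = l - 8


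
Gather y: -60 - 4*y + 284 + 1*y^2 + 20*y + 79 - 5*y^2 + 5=-4*y^2 + 16*y + 308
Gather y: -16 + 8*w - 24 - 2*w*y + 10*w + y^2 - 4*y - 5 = 18*w + y^2 + y*(-2*w - 4) - 45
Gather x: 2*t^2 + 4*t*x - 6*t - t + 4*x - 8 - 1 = 2*t^2 - 7*t + x*(4*t + 4) - 9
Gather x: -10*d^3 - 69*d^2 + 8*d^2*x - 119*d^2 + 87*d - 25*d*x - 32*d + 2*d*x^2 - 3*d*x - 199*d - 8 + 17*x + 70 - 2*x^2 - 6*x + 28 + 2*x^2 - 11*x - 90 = -10*d^3 - 188*d^2 + 2*d*x^2 - 144*d + x*(8*d^2 - 28*d)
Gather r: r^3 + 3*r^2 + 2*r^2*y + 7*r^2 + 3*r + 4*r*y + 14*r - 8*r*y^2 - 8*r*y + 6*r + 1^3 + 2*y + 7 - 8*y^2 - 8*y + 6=r^3 + r^2*(2*y + 10) + r*(-8*y^2 - 4*y + 23) - 8*y^2 - 6*y + 14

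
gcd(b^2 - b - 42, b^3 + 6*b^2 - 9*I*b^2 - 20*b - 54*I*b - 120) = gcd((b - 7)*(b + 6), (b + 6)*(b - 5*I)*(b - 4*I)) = b + 6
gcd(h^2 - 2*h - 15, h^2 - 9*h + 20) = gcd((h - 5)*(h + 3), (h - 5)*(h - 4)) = h - 5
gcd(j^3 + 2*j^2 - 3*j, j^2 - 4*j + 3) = j - 1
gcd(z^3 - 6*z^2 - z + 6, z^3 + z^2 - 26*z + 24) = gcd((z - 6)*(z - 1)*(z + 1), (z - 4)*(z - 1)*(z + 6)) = z - 1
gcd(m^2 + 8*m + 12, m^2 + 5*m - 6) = m + 6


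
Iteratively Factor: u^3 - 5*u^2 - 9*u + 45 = (u - 5)*(u^2 - 9) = (u - 5)*(u - 3)*(u + 3)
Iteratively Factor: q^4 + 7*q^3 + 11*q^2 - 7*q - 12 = (q + 4)*(q^3 + 3*q^2 - q - 3) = (q + 1)*(q + 4)*(q^2 + 2*q - 3) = (q - 1)*(q + 1)*(q + 4)*(q + 3)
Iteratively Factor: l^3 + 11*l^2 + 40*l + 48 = (l + 3)*(l^2 + 8*l + 16) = (l + 3)*(l + 4)*(l + 4)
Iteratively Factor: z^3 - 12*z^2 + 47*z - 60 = (z - 4)*(z^2 - 8*z + 15) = (z - 4)*(z - 3)*(z - 5)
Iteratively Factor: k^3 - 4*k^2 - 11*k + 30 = (k - 2)*(k^2 - 2*k - 15) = (k - 2)*(k + 3)*(k - 5)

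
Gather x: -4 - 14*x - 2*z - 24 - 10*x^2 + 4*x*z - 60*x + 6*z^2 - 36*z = -10*x^2 + x*(4*z - 74) + 6*z^2 - 38*z - 28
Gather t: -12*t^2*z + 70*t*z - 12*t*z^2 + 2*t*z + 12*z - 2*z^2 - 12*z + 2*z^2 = -12*t^2*z + t*(-12*z^2 + 72*z)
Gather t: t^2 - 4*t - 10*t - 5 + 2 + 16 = t^2 - 14*t + 13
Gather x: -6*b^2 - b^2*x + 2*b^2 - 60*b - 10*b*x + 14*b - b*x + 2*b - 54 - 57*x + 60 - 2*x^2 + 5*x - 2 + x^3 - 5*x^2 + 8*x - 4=-4*b^2 - 44*b + x^3 - 7*x^2 + x*(-b^2 - 11*b - 44)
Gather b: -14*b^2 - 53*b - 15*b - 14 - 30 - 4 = -14*b^2 - 68*b - 48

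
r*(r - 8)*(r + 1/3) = r^3 - 23*r^2/3 - 8*r/3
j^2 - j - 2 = (j - 2)*(j + 1)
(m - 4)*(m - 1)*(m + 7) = m^3 + 2*m^2 - 31*m + 28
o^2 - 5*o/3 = o*(o - 5/3)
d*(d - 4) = d^2 - 4*d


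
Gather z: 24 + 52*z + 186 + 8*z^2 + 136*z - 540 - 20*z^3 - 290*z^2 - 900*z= -20*z^3 - 282*z^2 - 712*z - 330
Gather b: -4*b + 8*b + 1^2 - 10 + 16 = 4*b + 7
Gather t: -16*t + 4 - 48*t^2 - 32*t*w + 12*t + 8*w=-48*t^2 + t*(-32*w - 4) + 8*w + 4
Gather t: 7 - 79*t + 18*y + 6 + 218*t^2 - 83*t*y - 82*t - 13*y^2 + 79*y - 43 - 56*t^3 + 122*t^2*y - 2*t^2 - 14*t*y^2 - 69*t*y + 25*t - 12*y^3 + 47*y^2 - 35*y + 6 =-56*t^3 + t^2*(122*y + 216) + t*(-14*y^2 - 152*y - 136) - 12*y^3 + 34*y^2 + 62*y - 24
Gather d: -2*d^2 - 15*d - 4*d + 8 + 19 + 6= -2*d^2 - 19*d + 33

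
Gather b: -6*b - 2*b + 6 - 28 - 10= -8*b - 32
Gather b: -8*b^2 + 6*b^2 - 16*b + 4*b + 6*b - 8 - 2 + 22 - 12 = -2*b^2 - 6*b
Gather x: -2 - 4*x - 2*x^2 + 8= -2*x^2 - 4*x + 6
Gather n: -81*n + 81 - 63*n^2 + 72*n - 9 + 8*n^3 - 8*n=8*n^3 - 63*n^2 - 17*n + 72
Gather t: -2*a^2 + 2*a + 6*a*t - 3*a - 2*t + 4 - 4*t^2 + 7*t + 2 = -2*a^2 - a - 4*t^2 + t*(6*a + 5) + 6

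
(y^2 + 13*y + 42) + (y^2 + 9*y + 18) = 2*y^2 + 22*y + 60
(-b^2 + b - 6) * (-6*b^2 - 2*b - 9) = 6*b^4 - 4*b^3 + 43*b^2 + 3*b + 54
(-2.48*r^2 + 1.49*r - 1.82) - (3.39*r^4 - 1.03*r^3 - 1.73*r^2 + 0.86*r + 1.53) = -3.39*r^4 + 1.03*r^3 - 0.75*r^2 + 0.63*r - 3.35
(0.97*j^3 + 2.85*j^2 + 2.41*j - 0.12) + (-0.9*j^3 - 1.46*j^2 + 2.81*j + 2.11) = 0.07*j^3 + 1.39*j^2 + 5.22*j + 1.99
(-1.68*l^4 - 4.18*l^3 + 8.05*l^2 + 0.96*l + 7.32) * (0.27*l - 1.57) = -0.4536*l^5 + 1.509*l^4 + 8.7361*l^3 - 12.3793*l^2 + 0.4692*l - 11.4924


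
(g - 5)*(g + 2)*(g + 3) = g^3 - 19*g - 30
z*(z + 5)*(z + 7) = z^3 + 12*z^2 + 35*z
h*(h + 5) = h^2 + 5*h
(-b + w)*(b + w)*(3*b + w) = -3*b^3 - b^2*w + 3*b*w^2 + w^3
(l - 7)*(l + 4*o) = l^2 + 4*l*o - 7*l - 28*o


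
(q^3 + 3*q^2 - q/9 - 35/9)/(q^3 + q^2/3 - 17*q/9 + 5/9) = (3*q + 7)/(3*q - 1)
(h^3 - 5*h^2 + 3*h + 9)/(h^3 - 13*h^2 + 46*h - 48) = (h^2 - 2*h - 3)/(h^2 - 10*h + 16)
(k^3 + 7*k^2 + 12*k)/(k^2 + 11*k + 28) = k*(k + 3)/(k + 7)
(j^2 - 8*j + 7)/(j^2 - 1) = (j - 7)/(j + 1)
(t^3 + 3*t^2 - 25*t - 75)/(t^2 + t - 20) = (t^2 - 2*t - 15)/(t - 4)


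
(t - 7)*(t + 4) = t^2 - 3*t - 28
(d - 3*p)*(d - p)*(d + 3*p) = d^3 - d^2*p - 9*d*p^2 + 9*p^3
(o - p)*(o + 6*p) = o^2 + 5*o*p - 6*p^2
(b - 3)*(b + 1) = b^2 - 2*b - 3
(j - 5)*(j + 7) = j^2 + 2*j - 35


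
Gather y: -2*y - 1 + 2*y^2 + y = 2*y^2 - y - 1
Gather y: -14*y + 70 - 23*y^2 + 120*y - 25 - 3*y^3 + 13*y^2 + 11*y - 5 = -3*y^3 - 10*y^2 + 117*y + 40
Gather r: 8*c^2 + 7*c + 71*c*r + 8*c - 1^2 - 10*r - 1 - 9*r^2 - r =8*c^2 + 15*c - 9*r^2 + r*(71*c - 11) - 2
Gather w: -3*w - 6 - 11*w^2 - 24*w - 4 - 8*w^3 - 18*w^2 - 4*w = -8*w^3 - 29*w^2 - 31*w - 10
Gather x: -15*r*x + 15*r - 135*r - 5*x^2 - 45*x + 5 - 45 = -120*r - 5*x^2 + x*(-15*r - 45) - 40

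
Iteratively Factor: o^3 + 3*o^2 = (o)*(o^2 + 3*o) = o^2*(o + 3)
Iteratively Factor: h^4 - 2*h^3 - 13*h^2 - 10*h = (h - 5)*(h^3 + 3*h^2 + 2*h) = (h - 5)*(h + 1)*(h^2 + 2*h) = (h - 5)*(h + 1)*(h + 2)*(h)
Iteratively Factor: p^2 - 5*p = (p - 5)*(p)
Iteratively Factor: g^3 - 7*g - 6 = (g + 2)*(g^2 - 2*g - 3) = (g - 3)*(g + 2)*(g + 1)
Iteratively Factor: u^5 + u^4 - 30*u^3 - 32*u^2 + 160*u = (u + 4)*(u^4 - 3*u^3 - 18*u^2 + 40*u) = u*(u + 4)*(u^3 - 3*u^2 - 18*u + 40) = u*(u - 5)*(u + 4)*(u^2 + 2*u - 8) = u*(u - 5)*(u - 2)*(u + 4)*(u + 4)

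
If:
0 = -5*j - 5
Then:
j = -1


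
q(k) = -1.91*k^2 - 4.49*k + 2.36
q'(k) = -3.82*k - 4.49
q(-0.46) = 4.02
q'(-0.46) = -2.73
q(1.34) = -7.09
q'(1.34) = -9.61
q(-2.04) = 3.57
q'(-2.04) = 3.30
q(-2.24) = 2.83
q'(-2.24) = 4.07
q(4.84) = -64.11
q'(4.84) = -22.98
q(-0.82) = 4.76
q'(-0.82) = -1.36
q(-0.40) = 3.85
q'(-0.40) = -2.96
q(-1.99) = 3.73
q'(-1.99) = 3.11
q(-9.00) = -111.94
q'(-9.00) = 29.89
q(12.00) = -326.56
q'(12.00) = -50.33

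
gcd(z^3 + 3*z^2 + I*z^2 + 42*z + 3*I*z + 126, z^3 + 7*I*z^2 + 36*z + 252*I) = z^2 + I*z + 42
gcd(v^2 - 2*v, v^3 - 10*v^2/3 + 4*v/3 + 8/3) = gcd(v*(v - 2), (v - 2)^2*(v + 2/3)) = v - 2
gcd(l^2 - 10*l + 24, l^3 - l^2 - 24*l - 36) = l - 6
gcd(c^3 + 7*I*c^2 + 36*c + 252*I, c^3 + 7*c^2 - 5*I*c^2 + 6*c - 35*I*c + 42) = c - 6*I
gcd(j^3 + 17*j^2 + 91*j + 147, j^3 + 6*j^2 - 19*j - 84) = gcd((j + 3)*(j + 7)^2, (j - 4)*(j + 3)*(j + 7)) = j^2 + 10*j + 21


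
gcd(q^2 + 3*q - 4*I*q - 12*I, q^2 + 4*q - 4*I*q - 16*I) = q - 4*I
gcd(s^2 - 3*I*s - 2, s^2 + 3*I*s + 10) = s - 2*I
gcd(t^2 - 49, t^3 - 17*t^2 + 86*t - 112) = t - 7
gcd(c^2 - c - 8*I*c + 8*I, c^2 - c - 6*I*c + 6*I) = c - 1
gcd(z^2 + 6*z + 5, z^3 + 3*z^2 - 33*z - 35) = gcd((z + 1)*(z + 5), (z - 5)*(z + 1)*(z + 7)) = z + 1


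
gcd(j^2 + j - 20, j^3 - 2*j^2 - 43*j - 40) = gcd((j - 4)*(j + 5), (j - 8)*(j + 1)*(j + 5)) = j + 5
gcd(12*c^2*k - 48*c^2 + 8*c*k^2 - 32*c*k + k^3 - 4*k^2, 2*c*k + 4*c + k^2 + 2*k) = 2*c + k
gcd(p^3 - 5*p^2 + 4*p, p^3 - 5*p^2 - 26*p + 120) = p - 4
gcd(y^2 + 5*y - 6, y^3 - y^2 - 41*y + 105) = 1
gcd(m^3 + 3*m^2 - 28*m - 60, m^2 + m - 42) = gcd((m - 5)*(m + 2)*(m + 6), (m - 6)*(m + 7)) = 1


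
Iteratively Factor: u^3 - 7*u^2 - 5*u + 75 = (u + 3)*(u^2 - 10*u + 25) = (u - 5)*(u + 3)*(u - 5)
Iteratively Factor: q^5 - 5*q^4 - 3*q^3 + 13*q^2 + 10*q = (q)*(q^4 - 5*q^3 - 3*q^2 + 13*q + 10) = q*(q + 1)*(q^3 - 6*q^2 + 3*q + 10) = q*(q + 1)^2*(q^2 - 7*q + 10) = q*(q - 2)*(q + 1)^2*(q - 5)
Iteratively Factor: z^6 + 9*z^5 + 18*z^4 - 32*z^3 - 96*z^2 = (z)*(z^5 + 9*z^4 + 18*z^3 - 32*z^2 - 96*z) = z*(z + 3)*(z^4 + 6*z^3 - 32*z) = z*(z - 2)*(z + 3)*(z^3 + 8*z^2 + 16*z) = z*(z - 2)*(z + 3)*(z + 4)*(z^2 + 4*z) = z^2*(z - 2)*(z + 3)*(z + 4)*(z + 4)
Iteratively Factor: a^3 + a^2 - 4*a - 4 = (a - 2)*(a^2 + 3*a + 2) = (a - 2)*(a + 2)*(a + 1)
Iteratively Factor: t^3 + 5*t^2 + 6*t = (t + 2)*(t^2 + 3*t) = (t + 2)*(t + 3)*(t)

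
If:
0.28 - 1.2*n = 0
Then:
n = 0.23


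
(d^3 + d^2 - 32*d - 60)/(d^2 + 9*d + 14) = (d^2 - d - 30)/(d + 7)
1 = 1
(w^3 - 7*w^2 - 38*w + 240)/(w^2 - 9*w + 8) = (w^2 + w - 30)/(w - 1)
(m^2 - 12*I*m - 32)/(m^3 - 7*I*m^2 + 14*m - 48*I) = (m - 4*I)/(m^2 + I*m + 6)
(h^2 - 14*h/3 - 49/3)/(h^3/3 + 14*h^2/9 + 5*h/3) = 3*(3*h^2 - 14*h - 49)/(h*(3*h^2 + 14*h + 15))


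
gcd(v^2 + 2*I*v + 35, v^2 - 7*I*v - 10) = v - 5*I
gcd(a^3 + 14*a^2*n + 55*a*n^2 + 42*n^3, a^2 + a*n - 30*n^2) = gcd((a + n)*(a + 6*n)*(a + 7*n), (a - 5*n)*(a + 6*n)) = a + 6*n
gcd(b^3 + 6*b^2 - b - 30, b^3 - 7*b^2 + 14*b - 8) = b - 2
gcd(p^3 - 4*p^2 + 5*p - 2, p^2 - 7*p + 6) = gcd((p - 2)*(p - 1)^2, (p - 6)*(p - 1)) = p - 1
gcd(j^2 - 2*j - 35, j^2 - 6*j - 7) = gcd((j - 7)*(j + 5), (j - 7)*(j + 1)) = j - 7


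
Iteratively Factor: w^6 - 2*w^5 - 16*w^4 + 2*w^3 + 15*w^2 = (w + 3)*(w^5 - 5*w^4 - w^3 + 5*w^2) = w*(w + 3)*(w^4 - 5*w^3 - w^2 + 5*w) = w*(w + 1)*(w + 3)*(w^3 - 6*w^2 + 5*w) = w*(w - 5)*(w + 1)*(w + 3)*(w^2 - w) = w*(w - 5)*(w - 1)*(w + 1)*(w + 3)*(w)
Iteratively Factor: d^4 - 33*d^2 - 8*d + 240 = (d - 3)*(d^3 + 3*d^2 - 24*d - 80) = (d - 5)*(d - 3)*(d^2 + 8*d + 16) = (d - 5)*(d - 3)*(d + 4)*(d + 4)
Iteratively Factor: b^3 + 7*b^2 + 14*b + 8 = (b + 1)*(b^2 + 6*b + 8) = (b + 1)*(b + 4)*(b + 2)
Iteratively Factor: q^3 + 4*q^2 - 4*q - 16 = (q + 2)*(q^2 + 2*q - 8) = (q + 2)*(q + 4)*(q - 2)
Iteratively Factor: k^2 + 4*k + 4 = (k + 2)*(k + 2)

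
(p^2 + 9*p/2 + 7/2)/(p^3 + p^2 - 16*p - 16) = (p + 7/2)/(p^2 - 16)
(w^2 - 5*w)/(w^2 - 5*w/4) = 4*(w - 5)/(4*w - 5)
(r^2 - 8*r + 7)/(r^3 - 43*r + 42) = (r - 7)/(r^2 + r - 42)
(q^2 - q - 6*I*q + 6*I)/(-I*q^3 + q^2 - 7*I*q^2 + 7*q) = (I*q^2 + q*(6 - I) - 6)/(q*(q^2 + q*(7 + I) + 7*I))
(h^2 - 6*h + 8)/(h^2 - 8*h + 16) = (h - 2)/(h - 4)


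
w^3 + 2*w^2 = w^2*(w + 2)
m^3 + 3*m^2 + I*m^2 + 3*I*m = m*(m + 3)*(m + I)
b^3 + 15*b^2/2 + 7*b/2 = b*(b + 1/2)*(b + 7)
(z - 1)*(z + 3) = z^2 + 2*z - 3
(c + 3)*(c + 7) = c^2 + 10*c + 21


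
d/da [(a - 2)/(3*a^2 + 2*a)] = (-3*a^2 + 12*a + 4)/(a^2*(9*a^2 + 12*a + 4))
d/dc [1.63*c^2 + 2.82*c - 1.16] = 3.26*c + 2.82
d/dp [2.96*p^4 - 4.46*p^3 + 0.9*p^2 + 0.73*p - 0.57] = 11.84*p^3 - 13.38*p^2 + 1.8*p + 0.73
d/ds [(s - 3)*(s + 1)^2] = (s + 1)*(3*s - 5)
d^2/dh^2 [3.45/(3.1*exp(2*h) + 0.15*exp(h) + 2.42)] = (3.45*(6.2*exp(h) + 0.15)*(12.4*exp(h) + 0.3)*exp(h) - (42.78*exp(h) + 0.5175)*(3.1*exp(2*h) + 0.15*exp(h) + 2.42))*exp(h)/(3.1*exp(2*h) + 0.15*exp(h) + 2.42)^3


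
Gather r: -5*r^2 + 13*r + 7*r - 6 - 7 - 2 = -5*r^2 + 20*r - 15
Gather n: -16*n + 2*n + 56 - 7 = 49 - 14*n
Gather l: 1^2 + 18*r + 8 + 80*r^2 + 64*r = 80*r^2 + 82*r + 9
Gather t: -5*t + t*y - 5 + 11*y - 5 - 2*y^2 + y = t*(y - 5) - 2*y^2 + 12*y - 10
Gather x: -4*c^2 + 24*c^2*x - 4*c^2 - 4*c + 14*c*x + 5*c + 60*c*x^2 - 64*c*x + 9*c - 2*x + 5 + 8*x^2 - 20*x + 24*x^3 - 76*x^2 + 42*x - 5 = -8*c^2 + 10*c + 24*x^3 + x^2*(60*c - 68) + x*(24*c^2 - 50*c + 20)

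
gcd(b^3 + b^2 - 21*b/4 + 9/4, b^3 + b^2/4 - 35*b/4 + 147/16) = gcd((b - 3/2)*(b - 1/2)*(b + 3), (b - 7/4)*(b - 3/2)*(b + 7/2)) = b - 3/2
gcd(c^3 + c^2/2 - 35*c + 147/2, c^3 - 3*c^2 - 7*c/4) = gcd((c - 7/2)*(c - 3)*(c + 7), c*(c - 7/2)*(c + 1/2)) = c - 7/2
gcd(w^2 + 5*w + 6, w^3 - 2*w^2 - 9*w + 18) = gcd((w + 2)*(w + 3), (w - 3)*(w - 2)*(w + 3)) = w + 3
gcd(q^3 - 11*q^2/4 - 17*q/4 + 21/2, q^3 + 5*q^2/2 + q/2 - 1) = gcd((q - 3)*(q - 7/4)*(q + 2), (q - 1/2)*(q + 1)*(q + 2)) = q + 2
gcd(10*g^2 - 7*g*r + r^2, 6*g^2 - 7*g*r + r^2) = 1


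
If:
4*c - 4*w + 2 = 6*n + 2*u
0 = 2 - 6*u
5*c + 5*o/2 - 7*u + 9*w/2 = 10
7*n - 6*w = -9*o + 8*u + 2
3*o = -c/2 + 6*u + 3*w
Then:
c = -88/1073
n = -2846/3219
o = 7268/3219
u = 1/3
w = 5078/3219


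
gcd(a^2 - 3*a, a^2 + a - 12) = a - 3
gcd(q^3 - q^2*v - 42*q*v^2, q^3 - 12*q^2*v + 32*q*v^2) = q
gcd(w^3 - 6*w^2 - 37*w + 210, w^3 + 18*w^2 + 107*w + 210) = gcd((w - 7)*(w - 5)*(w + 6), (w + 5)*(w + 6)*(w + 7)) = w + 6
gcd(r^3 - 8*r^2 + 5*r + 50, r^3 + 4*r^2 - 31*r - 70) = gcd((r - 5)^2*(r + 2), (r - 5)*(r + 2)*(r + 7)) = r^2 - 3*r - 10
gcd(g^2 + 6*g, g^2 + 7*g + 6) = g + 6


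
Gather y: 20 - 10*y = 20 - 10*y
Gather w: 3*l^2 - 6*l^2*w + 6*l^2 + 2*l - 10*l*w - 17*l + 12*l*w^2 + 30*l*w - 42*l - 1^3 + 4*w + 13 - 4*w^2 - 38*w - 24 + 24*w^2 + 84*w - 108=9*l^2 - 57*l + w^2*(12*l + 20) + w*(-6*l^2 + 20*l + 50) - 120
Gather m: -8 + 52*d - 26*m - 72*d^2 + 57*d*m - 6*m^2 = -72*d^2 + 52*d - 6*m^2 + m*(57*d - 26) - 8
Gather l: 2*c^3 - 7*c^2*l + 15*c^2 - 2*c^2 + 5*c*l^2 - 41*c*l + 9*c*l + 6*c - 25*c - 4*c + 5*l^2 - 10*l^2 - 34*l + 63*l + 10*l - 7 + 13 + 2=2*c^3 + 13*c^2 - 23*c + l^2*(5*c - 5) + l*(-7*c^2 - 32*c + 39) + 8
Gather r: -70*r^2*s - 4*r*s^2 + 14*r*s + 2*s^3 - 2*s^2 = -70*r^2*s + r*(-4*s^2 + 14*s) + 2*s^3 - 2*s^2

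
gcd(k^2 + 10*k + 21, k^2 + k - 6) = k + 3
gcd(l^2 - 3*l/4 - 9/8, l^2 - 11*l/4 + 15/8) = l - 3/2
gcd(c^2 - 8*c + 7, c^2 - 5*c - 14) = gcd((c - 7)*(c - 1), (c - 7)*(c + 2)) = c - 7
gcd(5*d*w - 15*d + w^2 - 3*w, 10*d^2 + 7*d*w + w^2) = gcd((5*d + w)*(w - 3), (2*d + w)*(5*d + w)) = 5*d + w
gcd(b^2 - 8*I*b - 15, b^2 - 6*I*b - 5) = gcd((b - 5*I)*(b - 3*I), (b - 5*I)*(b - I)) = b - 5*I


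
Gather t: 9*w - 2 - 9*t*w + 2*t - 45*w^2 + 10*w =t*(2 - 9*w) - 45*w^2 + 19*w - 2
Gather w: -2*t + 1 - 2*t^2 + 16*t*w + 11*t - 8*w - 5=-2*t^2 + 9*t + w*(16*t - 8) - 4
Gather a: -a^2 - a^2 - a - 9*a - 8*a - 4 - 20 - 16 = -2*a^2 - 18*a - 40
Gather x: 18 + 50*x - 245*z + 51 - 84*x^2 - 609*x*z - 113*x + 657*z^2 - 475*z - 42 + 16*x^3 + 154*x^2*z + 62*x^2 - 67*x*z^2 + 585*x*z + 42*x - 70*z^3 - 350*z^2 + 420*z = 16*x^3 + x^2*(154*z - 22) + x*(-67*z^2 - 24*z - 21) - 70*z^3 + 307*z^2 - 300*z + 27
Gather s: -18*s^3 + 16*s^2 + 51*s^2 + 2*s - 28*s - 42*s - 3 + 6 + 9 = -18*s^3 + 67*s^2 - 68*s + 12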